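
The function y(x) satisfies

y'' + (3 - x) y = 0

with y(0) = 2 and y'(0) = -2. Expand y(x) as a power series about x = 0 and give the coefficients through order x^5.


Ansatz: y(x) = sum_{n>=0} a_n x^n, so y'(x) = sum_{n>=1} n a_n x^(n-1) and y''(x) = sum_{n>=2} n(n-1) a_n x^(n-2).
Substitute into P(x) y'' + Q(x) y' + R(x) y = 0 with P(x) = 1, Q(x) = 0, R(x) = 3 - x, and match powers of x.
Initial conditions: a_0 = 2, a_1 = -2.
Setting the coefficient of each power of x to zero and solving order by order (substituting the coefficients already found):
  x^0: 2 a_2 + 3 a_0 = 0  ->  2 a_2 = -3 a_0 = -6  ->  a_2 = -3
  x^1: 6 a_3 + 3 a_1 - a_0 = 0  ->  6 a_3 = -3 a_1 + a_0 = 8  ->  a_3 = 4/3
  x^2: 12 a_4 + 3 a_2 - a_1 = 0  ->  12 a_4 = -3 a_2 + a_1 = 7  ->  a_4 = 7/12
  x^3: 20 a_5 + 3 a_3 - a_2 = 0  ->  20 a_5 = -3 a_3 + a_2 = -7  ->  a_5 = -7/20
Truncated series: y(x) = 2 - 2 x - 3 x^2 + (4/3) x^3 + (7/12) x^4 - (7/20) x^5 + O(x^6).

a_0 = 2; a_1 = -2; a_2 = -3; a_3 = 4/3; a_4 = 7/12; a_5 = -7/20


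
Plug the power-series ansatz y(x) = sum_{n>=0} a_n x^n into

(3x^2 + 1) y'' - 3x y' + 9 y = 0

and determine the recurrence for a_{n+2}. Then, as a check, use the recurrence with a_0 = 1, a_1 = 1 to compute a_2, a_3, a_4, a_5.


Substitute y = sum_n a_n x^n.
(1 + 3 x^2) y'' contributes (n+2)(n+1) a_{n+2} + 3 n(n-1) a_n at x^n.
-3 x y'(x) contributes -3 n a_n at x^n.
9 y(x) contributes 9 a_n at x^n.
Matching x^n: (n+2)(n+1) a_{n+2} + (3 n(n-1) - 3 n + 9) a_n = 0.
Thus a_{n+2} = (-3 n(n-1) + 3 n - 9) / ((n+1)(n+2)) * a_n.

Check with a_0 = 1, a_1 = 1 (apply the recurrence for n = 0, 1, 2, 3): a_0 = 1, a_1 = 1, a_2 = -9/2, a_3 = -1, a_4 = 27/8, a_5 = 9/10.

a_(n+2) = (-3 n(n-1) + 3 n - 9) / ((n+1)(n+2)) * a_n; check: a_0 = 1, a_1 = 1, a_2 = -9/2, a_3 = -1, a_4 = 27/8, a_5 = 9/10


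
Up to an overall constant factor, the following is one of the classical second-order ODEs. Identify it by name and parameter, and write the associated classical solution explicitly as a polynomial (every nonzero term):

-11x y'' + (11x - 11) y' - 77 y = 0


All three coefficients share the factor -11; dividing through by -11 gives  x y'' + (1 - x) y' + 7 y = 0.
This matches the Laguerre equation x y'' + (1 - x) y' + n y = 0 with n = 7; the polynomial solution is L_7(x).
With y = sum_k a_k x^k, matching x^k gives (k+1)k a_{k+1} + (k+1) a_{k+1} - k a_k + n a_k = 0, i.e. (k+1)^2 a_{k+1} = (k - n) a_k = (k - 7) a_k. The right side vanishes at k = 7, so the series terminates at degree 7.
Standard normalization L_n(0) = 1 gives a_0 = 1. Work upward with a_{k+1} = (k - 7) a_k / (k+1)^2:
  a_1 = (0 - 7)(1) / 1^2 = -7/1 = -7
  a_2 = (1 - 7)(-7) / 2^2 = 42/4 = 21/2
  a_3 = (2 - 7)(21/2) / 3^2 = (-105/2)/9 = -35/6
  a_4 = (3 - 7)(-35/6) / 4^2 = (70/3)/16 = 35/24
  a_5 = (4 - 7)(35/24) / 5^2 = (-35/8)/25 = -7/40
  a_6 = (5 - 7)(-7/40) / 6^2 = (7/20)/36 = 7/720
  a_7 = (6 - 7)(7/720) / 7^2 = (-7/720)/49 = -1/5040
Hence L_7(x) = -x^7/5040 + 7 x^6/720 - 7 x^5/40 + 35 x^4/24 - 35 x^3/6 + 21 x^2/2 - 7 x + 1.

L_7(x); series = -x^7/5040 + 7 x^6/720 - 7 x^5/40 + 35 x^4/24 - 35 x^3/6 + 21 x^2/2 - 7 x + 1


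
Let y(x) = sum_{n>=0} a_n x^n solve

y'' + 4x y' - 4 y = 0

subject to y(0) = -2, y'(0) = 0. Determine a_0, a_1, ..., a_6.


Ansatz: y(x) = sum_{n>=0} a_n x^n, so y'(x) = sum_{n>=1} n a_n x^(n-1) and y''(x) = sum_{n>=2} n(n-1) a_n x^(n-2).
Substitute into P(x) y'' + Q(x) y' + R(x) y = 0 with P(x) = 1, Q(x) = 4x, R(x) = -4, and match powers of x.
Initial conditions: a_0 = -2, a_1 = 0.
Setting the coefficient of each power of x to zero and solving order by order (substituting the coefficients already found):
  x^0: 2 a_2 - 4 a_0 = 0  ->  2 a_2 = 4 a_0 = -8  ->  a_2 = -4
  x^1: 6 a_3 = 0  ->  a_3 = 0
  x^2: 12 a_4 + 4 a_2 = 0  ->  12 a_4 = -4 a_2 = 16  ->  a_4 = 4/3
  x^3: 20 a_5 + 8 a_3 = 0  ->  20 a_5 = -8 a_3 = 0  ->  a_5 = 0
  x^4: 30 a_6 + 12 a_4 = 0  ->  30 a_6 = -12 a_4 = -16  ->  a_6 = -8/15
Truncated series: y(x) = -2 - 4 x^2 + (4/3) x^4 - (8/15) x^6 + O(x^7).

a_0 = -2; a_1 = 0; a_2 = -4; a_3 = 0; a_4 = 4/3; a_5 = 0; a_6 = -8/15


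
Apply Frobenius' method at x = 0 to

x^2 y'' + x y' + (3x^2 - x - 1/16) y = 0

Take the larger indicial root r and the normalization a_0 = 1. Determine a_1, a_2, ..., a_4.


Write in Frobenius form y'' + (p(x)/x) y' + (q(x)/x^2) y = 0:
  p(x) = 1,  q(x) = 3x^2 - x - 1/16.
Indicial equation: r(r-1) + (1) r + (-1/16) = 0 -> roots r_1 = 1/4, r_2 = -1/4.
Take r = r_1 = 1/4. Let y(x) = x^r sum_{n>=0} a_n x^n with a_0 = 1.
Substitute y = x^r sum a_n x^n and match x^{r+n}. The recurrence is
  D(n) a_n - 1 a_{n-1} + 3 a_{n-2} = 0,  where D(n) = (r+n)(r+n-1) + (1)(r+n) + (-1/16).
  a_n = [1 a_{n-1} - 3 a_{n-2}] / D(n).
Since the indicial polynomial factors as (r - r_1)(r - r_2), D(n) = (r_1 + n - r_1)(r_1 + n - r_2) = n(n + 1/2).
Evaluating step by step (a_0 = 1):
  n = 1: D(1) = 1(1 + 1/2) = 3/2; numerator = 1(1) = 1; a_1 = (1)/(3/2) = 2/3
  n = 2: D(2) = 2(2 + 1/2) = 5; numerator = 1(2/3) - 3(1) = -7/3; a_2 = (-7/3)/(5) = -7/15
  n = 3: D(3) = 3(3 + 1/2) = 21/2; numerator = 1(-7/15) - 3(2/3) = -37/15; a_3 = (-37/15)/(21/2) = -74/315
  n = 4: D(4) = 4(4 + 1/2) = 18; numerator = 1(-74/315) - 3(-7/15) = 367/315; a_4 = (367/315)/(18) = 367/5670

r = 1/4; a_0 = 1; a_1 = 2/3; a_2 = -7/15; a_3 = -74/315; a_4 = 367/5670


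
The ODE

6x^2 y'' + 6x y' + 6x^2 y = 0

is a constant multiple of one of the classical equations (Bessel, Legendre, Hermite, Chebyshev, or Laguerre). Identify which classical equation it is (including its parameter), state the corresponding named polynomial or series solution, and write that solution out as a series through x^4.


All three coefficients share the factor 6; dividing through by 6 gives  x^2 y'' + x y' + x^2 y = 0.
This matches the Bessel equation x^2 y'' + x y' + (x^2 - nu^2) y = 0 with nu^2 = 0, so nu = 0; the solution bounded at x = 0 is J_0(x).
Frobenius at x = 0: indicial roots ±nu; for r = nu the recurrence k(k + 2nu) c_k = -c_{k-2} gives the standard series J_nu(x) = sum_{k>=0} (-1)^k / (k! (k+nu)!) (x/2)^(2k+nu). Evaluate the first 3 terms:
  k = 0: (-1)^0 / (0! * 0! * 2^0) x^0 = 1/(1*1*1) x^0 = (1) x^0
  k = 1: (-1)^1 / (1! * 1! * 2^2) x^2 = -1/(1*1*4) x^2 = (-1/4) x^2
  k = 2: (-1)^2 / (2! * 2! * 2^4) x^4 = 1/(2*2*16) x^4 = (1/64) x^4
Hence J_0(x) = x^4/64 - x^2/4 + 1 + ....

J_0(x); series = x^4/64 - x^2/4 + 1


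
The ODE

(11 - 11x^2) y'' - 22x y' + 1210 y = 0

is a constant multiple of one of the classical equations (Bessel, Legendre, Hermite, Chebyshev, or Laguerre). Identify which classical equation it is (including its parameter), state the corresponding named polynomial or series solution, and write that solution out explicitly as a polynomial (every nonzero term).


All three coefficients share the factor 11; dividing through by 11 gives  (1 - x^2) y'' - 2x y' + 110 y = 0.
This matches the Legendre equation (1 - x^2) y'' - 2x y' + n(n+1) y = 0 (note the -2x y' term) with n(n+1) = 110, so n = 10; the polynomial solution is P_10(x).
With y = sum_k a_k x^k, matching x^k gives (k+2)(k+1) a_{k+2} = [k(k+1) - n(n+1)] a_k = (k - 10)(k + 11) a_k. The right side vanishes at k = 10, so the series with the parity of 10 terminates at degree 10.
Standard normalization (P_n(1) = 1): leading coefficient (2n)!/(2^n (n!)^2) = 2432902008176640000/(1024*13168189440000) = 46189/256, so a_10 = 46189/256. Work downward with a_k = (k+1)(k+2) a_{k+2} / ((k - 10)(k + 11)):
  a_8 = (9)(10)(46189/256) / ((8 - 10)(8 + 11)) = (2078505/128)/(-38) = -109395/256
  a_6 = (7)(8)(-109395/256) / ((6 - 10)(6 + 11)) = (-765765/32)/(-68) = 45045/128
  a_4 = (5)(6)(45045/128) / ((4 - 10)(4 + 11)) = (675675/64)/(-90) = -15015/128
  a_2 = (3)(4)(-15015/128) / ((2 - 10)(2 + 11)) = (-45045/32)/(-104) = 3465/256
  a_0 = (1)(2)(3465/256) / ((0 - 10)(0 + 11)) = (3465/128)/(-110) = -63/256
Hence P_10(x) = 46189 x^10/256 - 109395 x^8/256 + 45045 x^6/128 - 15015 x^4/128 + 3465 x^2/256 - 63/256.

P_10(x); series = 46189 x^10/256 - 109395 x^8/256 + 45045 x^6/128 - 15015 x^4/128 + 3465 x^2/256 - 63/256


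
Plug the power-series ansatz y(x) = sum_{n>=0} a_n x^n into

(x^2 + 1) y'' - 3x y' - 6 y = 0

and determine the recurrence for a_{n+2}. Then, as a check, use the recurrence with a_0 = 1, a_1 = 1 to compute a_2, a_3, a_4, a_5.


Substitute y = sum_n a_n x^n.
(1 + 1 x^2) y'' contributes (n+2)(n+1) a_{n+2} + n(n-1) a_n at x^n.
-3 x y'(x) contributes -3 n a_n at x^n.
-6 y(x) contributes -6 a_n at x^n.
Matching x^n: (n+2)(n+1) a_{n+2} + (n(n-1) - 3 n - 6) a_n = 0.
Thus a_{n+2} = (-n(n-1) + 3 n + 6) / ((n+1)(n+2)) * a_n.

Check with a_0 = 1, a_1 = 1 (apply the recurrence for n = 0, 1, 2, 3): a_0 = 1, a_1 = 1, a_2 = 3, a_3 = 3/2, a_4 = 5/2, a_5 = 27/40.

a_(n+2) = (-n(n-1) + 3 n + 6) / ((n+1)(n+2)) * a_n; check: a_0 = 1, a_1 = 1, a_2 = 3, a_3 = 3/2, a_4 = 5/2, a_5 = 27/40


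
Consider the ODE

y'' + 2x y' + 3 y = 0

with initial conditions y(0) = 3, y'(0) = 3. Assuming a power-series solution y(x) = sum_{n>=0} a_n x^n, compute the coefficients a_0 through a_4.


Ansatz: y(x) = sum_{n>=0} a_n x^n, so y'(x) = sum_{n>=1} n a_n x^(n-1) and y''(x) = sum_{n>=2} n(n-1) a_n x^(n-2).
Substitute into P(x) y'' + Q(x) y' + R(x) y = 0 with P(x) = 1, Q(x) = 2x, R(x) = 3, and match powers of x.
Initial conditions: a_0 = 3, a_1 = 3.
Setting the coefficient of each power of x to zero and solving order by order (substituting the coefficients already found):
  x^0: 2 a_2 + 3 a_0 = 0  ->  2 a_2 = -3 a_0 = -9  ->  a_2 = -9/2
  x^1: 6 a_3 + 5 a_1 = 0  ->  6 a_3 = -5 a_1 = -15  ->  a_3 = -5/2
  x^2: 12 a_4 + 7 a_2 = 0  ->  12 a_4 = -7 a_2 = 63/2  ->  a_4 = 21/8
Truncated series: y(x) = 3 + 3 x - (9/2) x^2 - (5/2) x^3 + (21/8) x^4 + O(x^5).

a_0 = 3; a_1 = 3; a_2 = -9/2; a_3 = -5/2; a_4 = 21/8


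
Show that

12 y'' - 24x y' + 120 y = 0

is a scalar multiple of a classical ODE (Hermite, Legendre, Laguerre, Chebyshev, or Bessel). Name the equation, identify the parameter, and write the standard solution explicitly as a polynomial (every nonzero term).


All three coefficients share the factor 12; dividing through by 12 gives  y'' - 2x y' + 10 y = 0.
This matches the Hermite equation y'' - 2x y' + 2n y = 0 with 2n = 10, so n = 5; the polynomial solution is H_5(x).
With y = sum_k a_k x^k, matching x^k gives (k+2)(k+1) a_{k+2} = 2(k - n) a_k = 2(k - 5) a_k. The right side vanishes at k = 5, so the series with the parity of 5 terminates at degree 5.
Standard normalization: leading coefficient of H_n is 2^n, so a_5 = 2^5 = 32. Work downward with a_k = (k+1)(k+2) a_{k+2} / (2(k - n)):
  a_3 = (4)(5)(32) / (2(3 - 5)) = 640/(-4) = -160
  a_1 = (2)(3)(-160) / (2(1 - 5)) = -960/(-8) = 120
Hence H_5(x) = 32 x^5 - 160 x^3 + 120 x.

H_5(x); series = 32 x^5 - 160 x^3 + 120 x


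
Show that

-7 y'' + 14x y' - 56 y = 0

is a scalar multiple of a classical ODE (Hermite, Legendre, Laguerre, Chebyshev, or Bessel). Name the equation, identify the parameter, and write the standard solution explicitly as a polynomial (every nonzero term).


All three coefficients share the factor -7; dividing through by -7 gives  y'' - 2x y' + 8 y = 0.
This matches the Hermite equation y'' - 2x y' + 2n y = 0 with 2n = 8, so n = 4; the polynomial solution is H_4(x).
With y = sum_k a_k x^k, matching x^k gives (k+2)(k+1) a_{k+2} = 2(k - n) a_k = 2(k - 4) a_k. The right side vanishes at k = 4, so the series with the parity of 4 terminates at degree 4.
Standard normalization: leading coefficient of H_n is 2^n, so a_4 = 2^4 = 16. Work downward with a_k = (k+1)(k+2) a_{k+2} / (2(k - n)):
  a_2 = (3)(4)(16) / (2(2 - 4)) = 192/(-4) = -48
  a_0 = (1)(2)(-48) / (2(0 - 4)) = -96/(-8) = 12
Hence H_4(x) = 16 x^4 - 48 x^2 + 12.

H_4(x); series = 16 x^4 - 48 x^2 + 12


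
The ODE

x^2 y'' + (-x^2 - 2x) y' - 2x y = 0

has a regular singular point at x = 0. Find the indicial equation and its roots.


Divide by x^2 to reach normal form y'' + P_1(x) y' + P_2(x) y = 0 with P_1(x) = -1 - 2/x and P_2(x) = -2/x.
x = 0 is a singular point because the y'-coefficient -1 - 2/x has a pole at x = 0 and the y-coefficient -2/x has a pole at x = 0.
It is a regular singular point because x P_1(x) = p(x) = -x - 2 and x^2 P_2(x) = q(x) = -2x are polynomials, hence analytic at x = 0.
p(0) = -2,  q(0) = 0.
Indicial equation: r(r-1) + p(0) r + q(0) = 0, i.e. r^2 + (p(0) - 1) r + q(0) = 0, i.e. r^2 - 3 r = 0.
Discriminant: (-3)^2 - 4(0) = 9, so r = (3 ± 3)/2.
Solving: r_1 = 3, r_2 = 0.

indicial: r^2 - 3 r = 0; roots r_1 = 3, r_2 = 0


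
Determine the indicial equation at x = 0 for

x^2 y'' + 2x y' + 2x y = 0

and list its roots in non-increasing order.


Divide by x^2 to reach normal form y'' + P_1(x) y' + P_2(x) y = 0 with P_1(x) = 2/x and P_2(x) = 2/x.
x = 0 is a singular point because the y'-coefficient 2/x has a pole at x = 0 and the y-coefficient 2/x has a pole at x = 0.
It is a regular singular point because x P_1(x) = p(x) = 2 and x^2 P_2(x) = q(x) = 2x are polynomials, hence analytic at x = 0.
p(0) = 2,  q(0) = 0.
Indicial equation: r(r-1) + p(0) r + q(0) = 0, i.e. r^2 + (p(0) - 1) r + q(0) = 0, i.e. r^2 + 1 r = 0.
Discriminant: (1)^2 - 4(0) = 1, so r = (-1 ± 1)/2.
Solving: r_1 = 0, r_2 = -1.

indicial: r^2 + 1 r = 0; roots r_1 = 0, r_2 = -1


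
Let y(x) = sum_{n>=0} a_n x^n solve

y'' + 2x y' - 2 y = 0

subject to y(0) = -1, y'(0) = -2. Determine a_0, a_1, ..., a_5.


Ansatz: y(x) = sum_{n>=0} a_n x^n, so y'(x) = sum_{n>=1} n a_n x^(n-1) and y''(x) = sum_{n>=2} n(n-1) a_n x^(n-2).
Substitute into P(x) y'' + Q(x) y' + R(x) y = 0 with P(x) = 1, Q(x) = 2x, R(x) = -2, and match powers of x.
Initial conditions: a_0 = -1, a_1 = -2.
Setting the coefficient of each power of x to zero and solving order by order (substituting the coefficients already found):
  x^0: 2 a_2 - 2 a_0 = 0  ->  2 a_2 = 2 a_0 = -2  ->  a_2 = -1
  x^1: 6 a_3 = 0  ->  a_3 = 0
  x^2: 12 a_4 + 2 a_2 = 0  ->  12 a_4 = -2 a_2 = 2  ->  a_4 = 1/6
  x^3: 20 a_5 + 4 a_3 = 0  ->  20 a_5 = -4 a_3 = 0  ->  a_5 = 0
Truncated series: y(x) = -1 - 2 x - x^2 + (1/6) x^4 + O(x^6).

a_0 = -1; a_1 = -2; a_2 = -1; a_3 = 0; a_4 = 1/6; a_5 = 0


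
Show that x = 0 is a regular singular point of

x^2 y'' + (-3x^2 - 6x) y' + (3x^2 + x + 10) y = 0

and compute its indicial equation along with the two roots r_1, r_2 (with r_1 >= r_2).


Divide by x^2 to reach normal form y'' + P_1(x) y' + P_2(x) y = 0 with P_1(x) = -3 - 6/x and P_2(x) = 3 + 1/x + 10/x^2.
x = 0 is a singular point because the y'-coefficient -3 - 6/x has a pole at x = 0 and the y-coefficient 3 + 1/x + 10/x^2 has a pole at x = 0.
It is a regular singular point because x P_1(x) = p(x) = -3x - 6 and x^2 P_2(x) = q(x) = 3x^2 + x + 10 are polynomials, hence analytic at x = 0.
p(0) = -6,  q(0) = 10.
Indicial equation: r(r-1) + p(0) r + q(0) = 0, i.e. r^2 + (p(0) - 1) r + q(0) = 0, i.e. r^2 - 7 r + 10 = 0.
Discriminant: (-7)^2 - 4(10) = 9, so r = (7 ± 3)/2.
Solving: r_1 = 5, r_2 = 2.

indicial: r^2 - 7 r + 10 = 0; roots r_1 = 5, r_2 = 2


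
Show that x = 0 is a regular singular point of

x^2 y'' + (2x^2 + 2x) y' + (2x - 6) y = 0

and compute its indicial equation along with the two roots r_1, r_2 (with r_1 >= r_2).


Divide by x^2 to reach normal form y'' + P_1(x) y' + P_2(x) y = 0 with P_1(x) = 2 + 2/x and P_2(x) = 2/x - 6/x^2.
x = 0 is a singular point because the y'-coefficient 2 + 2/x has a pole at x = 0 and the y-coefficient 2/x - 6/x^2 has a pole at x = 0.
It is a regular singular point because x P_1(x) = p(x) = 2x + 2 and x^2 P_2(x) = q(x) = 2x - 6 are polynomials, hence analytic at x = 0.
p(0) = 2,  q(0) = -6.
Indicial equation: r(r-1) + p(0) r + q(0) = 0, i.e. r^2 + (p(0) - 1) r + q(0) = 0, i.e. r^2 + 1 r - 6 = 0.
Discriminant: (1)^2 - 4(-6) = 25, so r = (-1 ± 5)/2.
Solving: r_1 = 2, r_2 = -3.

indicial: r^2 + 1 r - 6 = 0; roots r_1 = 2, r_2 = -3


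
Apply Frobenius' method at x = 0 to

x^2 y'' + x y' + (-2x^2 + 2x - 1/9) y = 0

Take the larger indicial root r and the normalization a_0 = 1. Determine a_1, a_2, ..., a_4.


Write in Frobenius form y'' + (p(x)/x) y' + (q(x)/x^2) y = 0:
  p(x) = 1,  q(x) = -2x^2 + 2x - 1/9.
Indicial equation: r(r-1) + (1) r + (-1/9) = 0 -> roots r_1 = 1/3, r_2 = -1/3.
Take r = r_1 = 1/3. Let y(x) = x^r sum_{n>=0} a_n x^n with a_0 = 1.
Substitute y = x^r sum a_n x^n and match x^{r+n}. The recurrence is
  D(n) a_n + 2 a_{n-1} - 2 a_{n-2} = 0,  where D(n) = (r+n)(r+n-1) + (1)(r+n) + (-1/9).
  a_n = [-2 a_{n-1} + 2 a_{n-2}] / D(n).
Since the indicial polynomial factors as (r - r_1)(r - r_2), D(n) = (r_1 + n - r_1)(r_1 + n - r_2) = n(n + 2/3).
Evaluating step by step (a_0 = 1):
  n = 1: D(1) = 1(1 + 2/3) = 5/3; numerator = -2(1) = -2; a_1 = (-2)/(5/3) = -6/5
  n = 2: D(2) = 2(2 + 2/3) = 16/3; numerator = -2(-6/5) + 2(1) = 22/5; a_2 = (22/5)/(16/3) = 33/40
  n = 3: D(3) = 3(3 + 2/3) = 11; numerator = -2(33/40) + 2(-6/5) = -81/20; a_3 = (-81/20)/(11) = -81/220
  n = 4: D(4) = 4(4 + 2/3) = 56/3; numerator = -2(-81/220) + 2(33/40) = 105/44; a_4 = (105/44)/(56/3) = 45/352

r = 1/3; a_0 = 1; a_1 = -6/5; a_2 = 33/40; a_3 = -81/220; a_4 = 45/352


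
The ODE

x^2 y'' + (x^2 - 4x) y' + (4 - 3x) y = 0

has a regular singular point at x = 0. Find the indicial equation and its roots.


Divide by x^2 to reach normal form y'' + P_1(x) y' + P_2(x) y = 0 with P_1(x) = 1 - 4/x and P_2(x) = -3/x + 4/x^2.
x = 0 is a singular point because the y'-coefficient 1 - 4/x has a pole at x = 0 and the y-coefficient -3/x + 4/x^2 has a pole at x = 0.
It is a regular singular point because x P_1(x) = p(x) = x - 4 and x^2 P_2(x) = q(x) = 4 - 3x are polynomials, hence analytic at x = 0.
p(0) = -4,  q(0) = 4.
Indicial equation: r(r-1) + p(0) r + q(0) = 0, i.e. r^2 + (p(0) - 1) r + q(0) = 0, i.e. r^2 - 5 r + 4 = 0.
Discriminant: (-5)^2 - 4(4) = 9, so r = (5 ± 3)/2.
Solving: r_1 = 4, r_2 = 1.

indicial: r^2 - 5 r + 4 = 0; roots r_1 = 4, r_2 = 1


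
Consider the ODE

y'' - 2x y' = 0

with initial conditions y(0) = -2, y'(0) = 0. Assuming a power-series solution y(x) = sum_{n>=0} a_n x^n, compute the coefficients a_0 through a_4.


Ansatz: y(x) = sum_{n>=0} a_n x^n, so y'(x) = sum_{n>=1} n a_n x^(n-1) and y''(x) = sum_{n>=2} n(n-1) a_n x^(n-2).
Substitute into P(x) y'' + Q(x) y' + R(x) y = 0 with P(x) = 1, Q(x) = -2x, R(x) = 0, and match powers of x.
Initial conditions: a_0 = -2, a_1 = 0.
Setting the coefficient of each power of x to zero and solving order by order (substituting the coefficients already found):
  x^0: 2 a_2 = 0  ->  a_2 = 0
  x^1: 6 a_3 - 2 a_1 = 0  ->  6 a_3 = 2 a_1 = 0  ->  a_3 = 0
  x^2: 12 a_4 - 4 a_2 = 0  ->  12 a_4 = 4 a_2 = 0  ->  a_4 = 0
Truncated series: y(x) = -2 + O(x^5).

a_0 = -2; a_1 = 0; a_2 = 0; a_3 = 0; a_4 = 0


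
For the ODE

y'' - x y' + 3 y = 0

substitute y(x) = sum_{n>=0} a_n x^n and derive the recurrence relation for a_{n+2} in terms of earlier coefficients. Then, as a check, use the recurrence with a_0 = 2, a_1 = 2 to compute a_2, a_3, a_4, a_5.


Substitute y = sum_n a_n x^n.
y''(x) has coefficient (n+2)(n+1) a_{n+2} at x^n;
-x y'(x) has coefficient -n a_n at x^n (shift);
3 y(x) has coefficient 3 a_n at x^n.
Matching x^n: (n+2)(n+1) a_{n+2} + (-n + 3) a_n = 0.
Thus a_{n+2} = (n - 3) / ((n+1)(n+2)) * a_n.

Check with a_0 = 2, a_1 = 2 (apply the recurrence for n = 0, 1, 2, 3): a_0 = 2, a_1 = 2, a_2 = -3, a_3 = -2/3, a_4 = 1/4, a_5 = 0.

a_(n+2) = (n - 3) / ((n+1)(n+2)) * a_n; check: a_0 = 2, a_1 = 2, a_2 = -3, a_3 = -2/3, a_4 = 1/4, a_5 = 0


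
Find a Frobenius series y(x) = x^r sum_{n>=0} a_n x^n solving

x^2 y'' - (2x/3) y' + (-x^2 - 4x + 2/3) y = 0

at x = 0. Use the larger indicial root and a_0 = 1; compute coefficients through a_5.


Write in Frobenius form y'' + (p(x)/x) y' + (q(x)/x^2) y = 0:
  p(x) = -2/3,  q(x) = -x^2 - 4x + 2/3.
Indicial equation: r(r-1) + (-2/3) r + (2/3) = 0 -> roots r_1 = 1, r_2 = 2/3.
Take r = r_1 = 1. Let y(x) = x^r sum_{n>=0} a_n x^n with a_0 = 1.
Substitute y = x^r sum a_n x^n and match x^{r+n}. The recurrence is
  D(n) a_n - 4 a_{n-1} - 1 a_{n-2} = 0,  where D(n) = (r+n)(r+n-1) + (-2/3)(r+n) + (2/3).
  a_n = [4 a_{n-1} + 1 a_{n-2}] / D(n).
Since the indicial polynomial factors as (r - r_1)(r - r_2), D(n) = (r_1 + n - r_1)(r_1 + n - r_2) = n(n + 1/3).
Evaluating step by step (a_0 = 1):
  n = 1: D(1) = 1(1 + 1/3) = 4/3; numerator = 4(1) = 4; a_1 = (4)/(4/3) = 3
  n = 2: D(2) = 2(2 + 1/3) = 14/3; numerator = 4(3) + 1(1) = 13; a_2 = (13)/(14/3) = 39/14
  n = 3: D(3) = 3(3 + 1/3) = 10; numerator = 4(39/14) + 1(3) = 99/7; a_3 = (99/7)/(10) = 99/70
  n = 4: D(4) = 4(4 + 1/3) = 52/3; numerator = 4(99/70) + 1(39/14) = 591/70; a_4 = (591/70)/(52/3) = 1773/3640
  n = 5: D(5) = 5(5 + 1/3) = 80/3; numerator = 4(1773/3640) + 1(99/70) = 306/91; a_5 = (306/91)/(80/3) = 459/3640

r = 1; a_0 = 1; a_1 = 3; a_2 = 39/14; a_3 = 99/70; a_4 = 1773/3640; a_5 = 459/3640


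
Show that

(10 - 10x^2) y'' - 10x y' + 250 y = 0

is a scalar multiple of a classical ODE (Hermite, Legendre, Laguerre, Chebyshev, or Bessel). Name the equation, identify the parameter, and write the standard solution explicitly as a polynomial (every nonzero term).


All three coefficients share the factor 10; dividing through by 10 gives  (1 - x^2) y'' - x y' + 25 y = 0.
This matches the Chebyshev equation (1 - x^2) y'' - x y' + n^2 y = 0 (note the -x y' term, not -2x y') with n^2 = 25, so n = 5; the polynomial solution is T_5(x).
With y = sum_k a_k x^k, matching x^k gives (k+2)(k+1) a_{k+2} = (k^2 - n^2) a_k = (k - 5)(k + 5) a_k. The right side vanishes at k = 5, so the series with the parity of 5 terminates at degree 5.
Standard normalization: leading coefficient of T_n is 2^(n-1), so a_5 = 2^4 = 16. Work downward with a_k = (k+1)(k+2) a_{k+2} / ((k - 5)(k + 5)):
  a_3 = (4)(5)(16) / ((3 - 5)(3 + 5)) = 320/(-16) = -20
  a_1 = (2)(3)(-20) / ((1 - 5)(1 + 5)) = -120/(-24) = 5
Hence T_5(x) = 16 x^5 - 20 x^3 + 5 x.

T_5(x); series = 16 x^5 - 20 x^3 + 5 x


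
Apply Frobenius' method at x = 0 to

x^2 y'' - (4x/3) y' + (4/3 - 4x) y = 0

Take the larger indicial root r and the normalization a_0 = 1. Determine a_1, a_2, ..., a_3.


Write in Frobenius form y'' + (p(x)/x) y' + (q(x)/x^2) y = 0:
  p(x) = -4/3,  q(x) = 4/3 - 4x.
Indicial equation: r(r-1) + (-4/3) r + (4/3) = 0 -> roots r_1 = 4/3, r_2 = 1.
Take r = r_1 = 4/3. Let y(x) = x^r sum_{n>=0} a_n x^n with a_0 = 1.
Substitute y = x^r sum a_n x^n and match x^{r+n}. The recurrence is
  D(n) a_n - 4 a_{n-1} = 0,  where D(n) = (r+n)(r+n-1) + (-4/3)(r+n) + (4/3).
  a_n = 4 / D(n) * a_{n-1}.
Since the indicial polynomial factors as (r - r_1)(r - r_2), D(n) = (r_1 + n - r_1)(r_1 + n - r_2) = n(n + 1/3).
Evaluating step by step (a_0 = 1):
  n = 1: D(1) = 1(1 + 1/3) = 4/3; numerator = 4(1) = 4; a_1 = (4)/(4/3) = 3
  n = 2: D(2) = 2(2 + 1/3) = 14/3; numerator = 4(3) = 12; a_2 = (12)/(14/3) = 18/7
  n = 3: D(3) = 3(3 + 1/3) = 10; numerator = 4(18/7) = 72/7; a_3 = (72/7)/(10) = 36/35

r = 4/3; a_0 = 1; a_1 = 3; a_2 = 18/7; a_3 = 36/35


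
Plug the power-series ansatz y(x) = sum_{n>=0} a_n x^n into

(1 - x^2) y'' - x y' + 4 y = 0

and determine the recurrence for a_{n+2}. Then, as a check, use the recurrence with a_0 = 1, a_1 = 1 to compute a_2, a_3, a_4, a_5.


Substitute y = sum_n a_n x^n.
(1 - 1 x^2) y'' contributes (n+2)(n+1) a_{n+2} - n(n-1) a_n at x^n.
-x y'(x) contributes -n a_n at x^n.
4 y(x) contributes 4 a_n at x^n.
Matching x^n: (n+2)(n+1) a_{n+2} + (-n(n-1) - n + 4) a_n = 0.
Thus a_{n+2} = (n(n-1) + n - 4) / ((n+1)(n+2)) * a_n.

Check with a_0 = 1, a_1 = 1 (apply the recurrence for n = 0, 1, 2, 3): a_0 = 1, a_1 = 1, a_2 = -2, a_3 = -1/2, a_4 = 0, a_5 = -1/8.

a_(n+2) = (n(n-1) + n - 4) / ((n+1)(n+2)) * a_n; check: a_0 = 1, a_1 = 1, a_2 = -2, a_3 = -1/2, a_4 = 0, a_5 = -1/8


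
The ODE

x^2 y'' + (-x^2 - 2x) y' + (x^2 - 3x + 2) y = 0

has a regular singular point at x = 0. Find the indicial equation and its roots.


Divide by x^2 to reach normal form y'' + P_1(x) y' + P_2(x) y = 0 with P_1(x) = -1 - 2/x and P_2(x) = 1 - 3/x + 2/x^2.
x = 0 is a singular point because the y'-coefficient -1 - 2/x has a pole at x = 0 and the y-coefficient 1 - 3/x + 2/x^2 has a pole at x = 0.
It is a regular singular point because x P_1(x) = p(x) = -x - 2 and x^2 P_2(x) = q(x) = x^2 - 3x + 2 are polynomials, hence analytic at x = 0.
p(0) = -2,  q(0) = 2.
Indicial equation: r(r-1) + p(0) r + q(0) = 0, i.e. r^2 + (p(0) - 1) r + q(0) = 0, i.e. r^2 - 3 r + 2 = 0.
Discriminant: (-3)^2 - 4(2) = 1, so r = (3 ± 1)/2.
Solving: r_1 = 2, r_2 = 1.

indicial: r^2 - 3 r + 2 = 0; roots r_1 = 2, r_2 = 1


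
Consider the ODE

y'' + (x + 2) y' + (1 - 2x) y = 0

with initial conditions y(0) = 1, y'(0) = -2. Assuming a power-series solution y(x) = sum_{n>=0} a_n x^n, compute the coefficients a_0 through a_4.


Ansatz: y(x) = sum_{n>=0} a_n x^n, so y'(x) = sum_{n>=1} n a_n x^(n-1) and y''(x) = sum_{n>=2} n(n-1) a_n x^(n-2).
Substitute into P(x) y'' + Q(x) y' + R(x) y = 0 with P(x) = 1, Q(x) = x + 2, R(x) = 1 - 2x, and match powers of x.
Initial conditions: a_0 = 1, a_1 = -2.
Setting the coefficient of each power of x to zero and solving order by order (substituting the coefficients already found):
  x^0: 2 a_2 + 2 a_1 + a_0 = 0  ->  2 a_2 = -2 a_1 - a_0 = 3  ->  a_2 = 3/2
  x^1: 6 a_3 + 4 a_2 + 2 a_1 - 2 a_0 = 0  ->  6 a_3 = -4 a_2 - 2 a_1 + 2 a_0 = 0  ->  a_3 = 0
  x^2: 12 a_4 + 6 a_3 + 3 a_2 - 2 a_1 = 0  ->  12 a_4 = -6 a_3 - 3 a_2 + 2 a_1 = -17/2  ->  a_4 = -17/24
Truncated series: y(x) = 1 - 2 x + (3/2) x^2 - (17/24) x^4 + O(x^5).

a_0 = 1; a_1 = -2; a_2 = 3/2; a_3 = 0; a_4 = -17/24


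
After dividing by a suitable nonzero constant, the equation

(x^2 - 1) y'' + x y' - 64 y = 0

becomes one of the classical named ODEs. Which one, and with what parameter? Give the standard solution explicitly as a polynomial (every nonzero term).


All three coefficients share the factor -1; dividing through by -1 gives  (1 - x^2) y'' - x y' + 64 y = 0.
This matches the Chebyshev equation (1 - x^2) y'' - x y' + n^2 y = 0 (note the -x y' term, not -2x y') with n^2 = 64, so n = 8; the polynomial solution is T_8(x).
With y = sum_k a_k x^k, matching x^k gives (k+2)(k+1) a_{k+2} = (k^2 - n^2) a_k = (k - 8)(k + 8) a_k. The right side vanishes at k = 8, so the series with the parity of 8 terminates at degree 8.
Standard normalization: leading coefficient of T_n is 2^(n-1), so a_8 = 2^7 = 128. Work downward with a_k = (k+1)(k+2) a_{k+2} / ((k - 8)(k + 8)):
  a_6 = (7)(8)(128) / ((6 - 8)(6 + 8)) = 7168/(-28) = -256
  a_4 = (5)(6)(-256) / ((4 - 8)(4 + 8)) = -7680/(-48) = 160
  a_2 = (3)(4)(160) / ((2 - 8)(2 + 8)) = 1920/(-60) = -32
  a_0 = (1)(2)(-32) / ((0 - 8)(0 + 8)) = -64/(-64) = 1
Hence T_8(x) = 128 x^8 - 256 x^6 + 160 x^4 - 32 x^2 + 1.

T_8(x); series = 128 x^8 - 256 x^6 + 160 x^4 - 32 x^2 + 1


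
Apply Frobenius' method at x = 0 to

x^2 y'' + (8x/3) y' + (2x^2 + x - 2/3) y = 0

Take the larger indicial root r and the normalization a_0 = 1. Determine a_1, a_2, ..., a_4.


Write in Frobenius form y'' + (p(x)/x) y' + (q(x)/x^2) y = 0:
  p(x) = 8/3,  q(x) = 2x^2 + x - 2/3.
Indicial equation: r(r-1) + (8/3) r + (-2/3) = 0 -> roots r_1 = 1/3, r_2 = -2.
Take r = r_1 = 1/3. Let y(x) = x^r sum_{n>=0} a_n x^n with a_0 = 1.
Substitute y = x^r sum a_n x^n and match x^{r+n}. The recurrence is
  D(n) a_n + 1 a_{n-1} + 2 a_{n-2} = 0,  where D(n) = (r+n)(r+n-1) + (8/3)(r+n) + (-2/3).
  a_n = [-1 a_{n-1} - 2 a_{n-2}] / D(n).
Since the indicial polynomial factors as (r - r_1)(r - r_2), D(n) = (r_1 + n - r_1)(r_1 + n - r_2) = n(n + 7/3).
Evaluating step by step (a_0 = 1):
  n = 1: D(1) = 1(1 + 7/3) = 10/3; numerator = -1(1) = -1; a_1 = (-1)/(10/3) = -3/10
  n = 2: D(2) = 2(2 + 7/3) = 26/3; numerator = -1(-3/10) - 2(1) = -17/10; a_2 = (-17/10)/(26/3) = -51/260
  n = 3: D(3) = 3(3 + 7/3) = 16; numerator = -1(-51/260) - 2(-3/10) = 207/260; a_3 = (207/260)/(16) = 207/4160
  n = 4: D(4) = 4(4 + 7/3) = 76/3; numerator = -1(207/4160) - 2(-51/260) = 285/832; a_4 = (285/832)/(76/3) = 45/3328

r = 1/3; a_0 = 1; a_1 = -3/10; a_2 = -51/260; a_3 = 207/4160; a_4 = 45/3328


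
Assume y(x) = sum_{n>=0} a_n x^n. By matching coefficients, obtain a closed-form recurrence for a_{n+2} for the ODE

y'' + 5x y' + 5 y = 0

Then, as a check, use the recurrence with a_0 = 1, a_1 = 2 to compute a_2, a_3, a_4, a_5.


Substitute y = sum_n a_n x^n.
y''(x) has coefficient (n+2)(n+1) a_{n+2} at x^n;
5 x y'(x) has coefficient 5 n a_n at x^n (shift);
5 y(x) has coefficient 5 a_n at x^n.
Matching x^n: (n+2)(n+1) a_{n+2} + (5n + 5) a_n = 0.
Thus a_{n+2} = (-5n - 5) / ((n+1)(n+2)) * a_n.

Check with a_0 = 1, a_1 = 2 (apply the recurrence for n = 0, 1, 2, 3): a_0 = 1, a_1 = 2, a_2 = -5/2, a_3 = -10/3, a_4 = 25/8, a_5 = 10/3.

a_(n+2) = (-5n - 5) / ((n+1)(n+2)) * a_n; check: a_0 = 1, a_1 = 2, a_2 = -5/2, a_3 = -10/3, a_4 = 25/8, a_5 = 10/3


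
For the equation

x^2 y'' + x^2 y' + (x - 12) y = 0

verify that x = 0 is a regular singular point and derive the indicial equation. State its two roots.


Divide by x^2 to reach normal form y'' + P_1(x) y' + P_2(x) y = 0 with P_1(x) = 1 and P_2(x) = 1/x - 12/x^2.
x = 0 is a singular point because the y-coefficient 1/x - 12/x^2 has a pole at x = 0.
It is a regular singular point because x P_1(x) = p(x) = x and x^2 P_2(x) = q(x) = x - 12 are polynomials, hence analytic at x = 0.
p(0) = 0,  q(0) = -12.
Indicial equation: r(r-1) + p(0) r + q(0) = 0, i.e. r^2 + (p(0) - 1) r + q(0) = 0, i.e. r^2 - 1 r - 12 = 0.
Discriminant: (-1)^2 - 4(-12) = 49, so r = (1 ± 7)/2.
Solving: r_1 = 4, r_2 = -3.

indicial: r^2 - 1 r - 12 = 0; roots r_1 = 4, r_2 = -3


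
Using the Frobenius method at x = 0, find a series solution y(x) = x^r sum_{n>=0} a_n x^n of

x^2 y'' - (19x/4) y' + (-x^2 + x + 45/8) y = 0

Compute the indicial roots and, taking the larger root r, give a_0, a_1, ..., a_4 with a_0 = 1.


Write in Frobenius form y'' + (p(x)/x) y' + (q(x)/x^2) y = 0:
  p(x) = -19/4,  q(x) = -x^2 + x + 45/8.
Indicial equation: r(r-1) + (-19/4) r + (45/8) = 0 -> roots r_1 = 9/2, r_2 = 5/4.
Take r = r_1 = 9/2. Let y(x) = x^r sum_{n>=0} a_n x^n with a_0 = 1.
Substitute y = x^r sum a_n x^n and match x^{r+n}. The recurrence is
  D(n) a_n + 1 a_{n-1} - 1 a_{n-2} = 0,  where D(n) = (r+n)(r+n-1) + (-19/4)(r+n) + (45/8).
  a_n = [-1 a_{n-1} + 1 a_{n-2}] / D(n).
Since the indicial polynomial factors as (r - r_1)(r - r_2), D(n) = (r_1 + n - r_1)(r_1 + n - r_2) = n(n + 13/4).
Evaluating step by step (a_0 = 1):
  n = 1: D(1) = 1(1 + 13/4) = 17/4; numerator = -1(1) = -1; a_1 = (-1)/(17/4) = -4/17
  n = 2: D(2) = 2(2 + 13/4) = 21/2; numerator = -1(-4/17) + 1(1) = 21/17; a_2 = (21/17)/(21/2) = 2/17
  n = 3: D(3) = 3(3 + 13/4) = 75/4; numerator = -1(2/17) + 1(-4/17) = -6/17; a_3 = (-6/17)/(75/4) = -8/425
  n = 4: D(4) = 4(4 + 13/4) = 29; numerator = -1(-8/425) + 1(2/17) = 58/425; a_4 = (58/425)/(29) = 2/425

r = 9/2; a_0 = 1; a_1 = -4/17; a_2 = 2/17; a_3 = -8/425; a_4 = 2/425


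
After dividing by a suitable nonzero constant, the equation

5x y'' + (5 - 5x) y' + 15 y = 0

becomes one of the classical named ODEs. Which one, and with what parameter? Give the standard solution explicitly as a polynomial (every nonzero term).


All three coefficients share the factor 5; dividing through by 5 gives  x y'' + (1 - x) y' + 3 y = 0.
This matches the Laguerre equation x y'' + (1 - x) y' + n y = 0 with n = 3; the polynomial solution is L_3(x).
With y = sum_k a_k x^k, matching x^k gives (k+1)k a_{k+1} + (k+1) a_{k+1} - k a_k + n a_k = 0, i.e. (k+1)^2 a_{k+1} = (k - n) a_k = (k - 3) a_k. The right side vanishes at k = 3, so the series terminates at degree 3.
Standard normalization L_n(0) = 1 gives a_0 = 1. Work upward with a_{k+1} = (k - 3) a_k / (k+1)^2:
  a_1 = (0 - 3)(1) / 1^2 = -3/1 = -3
  a_2 = (1 - 3)(-3) / 2^2 = 6/4 = 3/2
  a_3 = (2 - 3)(3/2) / 3^2 = (-3/2)/9 = -1/6
Hence L_3(x) = -x^3/6 + 3 x^2/2 - 3 x + 1.

L_3(x); series = -x^3/6 + 3 x^2/2 - 3 x + 1


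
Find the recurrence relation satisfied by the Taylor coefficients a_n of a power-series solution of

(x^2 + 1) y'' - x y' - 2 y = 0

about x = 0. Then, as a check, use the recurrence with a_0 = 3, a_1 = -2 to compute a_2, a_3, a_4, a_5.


Substitute y = sum_n a_n x^n.
(1 + 1 x^2) y'' contributes (n+2)(n+1) a_{n+2} + n(n-1) a_n at x^n.
-x y'(x) contributes -n a_n at x^n.
-2 y(x) contributes -2 a_n at x^n.
Matching x^n: (n+2)(n+1) a_{n+2} + (n(n-1) - n - 2) a_n = 0.
Thus a_{n+2} = (-n(n-1) + n + 2) / ((n+1)(n+2)) * a_n.

Check with a_0 = 3, a_1 = -2 (apply the recurrence for n = 0, 1, 2, 3): a_0 = 3, a_1 = -2, a_2 = 3, a_3 = -1, a_4 = 1/2, a_5 = 1/20.

a_(n+2) = (-n(n-1) + n + 2) / ((n+1)(n+2)) * a_n; check: a_0 = 3, a_1 = -2, a_2 = 3, a_3 = -1, a_4 = 1/2, a_5 = 1/20


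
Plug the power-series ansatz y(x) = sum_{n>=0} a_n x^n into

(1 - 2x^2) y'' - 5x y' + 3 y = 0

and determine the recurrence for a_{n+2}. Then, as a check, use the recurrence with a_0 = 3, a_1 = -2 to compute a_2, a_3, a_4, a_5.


Substitute y = sum_n a_n x^n.
(1 - 2 x^2) y'' contributes (n+2)(n+1) a_{n+2} - 2 n(n-1) a_n at x^n.
-5 x y'(x) contributes -5 n a_n at x^n.
3 y(x) contributes 3 a_n at x^n.
Matching x^n: (n+2)(n+1) a_{n+2} + (-2 n(n-1) - 5 n + 3) a_n = 0.
Thus a_{n+2} = (2 n(n-1) + 5 n - 3) / ((n+1)(n+2)) * a_n.

Check with a_0 = 3, a_1 = -2 (apply the recurrence for n = 0, 1, 2, 3): a_0 = 3, a_1 = -2, a_2 = -9/2, a_3 = -2/3, a_4 = -33/8, a_5 = -4/5.

a_(n+2) = (2 n(n-1) + 5 n - 3) / ((n+1)(n+2)) * a_n; check: a_0 = 3, a_1 = -2, a_2 = -9/2, a_3 = -2/3, a_4 = -33/8, a_5 = -4/5


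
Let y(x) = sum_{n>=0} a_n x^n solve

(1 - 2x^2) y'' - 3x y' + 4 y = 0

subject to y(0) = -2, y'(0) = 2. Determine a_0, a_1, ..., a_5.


Ansatz: y(x) = sum_{n>=0} a_n x^n, so y'(x) = sum_{n>=1} n a_n x^(n-1) and y''(x) = sum_{n>=2} n(n-1) a_n x^(n-2).
Substitute into P(x) y'' + Q(x) y' + R(x) y = 0 with P(x) = 1 - 2x^2, Q(x) = -3x, R(x) = 4, and match powers of x.
Initial conditions: a_0 = -2, a_1 = 2.
Setting the coefficient of each power of x to zero and solving order by order (substituting the coefficients already found):
  x^0: 2 a_2 + 4 a_0 = 0  ->  2 a_2 = -4 a_0 = 8  ->  a_2 = 4
  x^1: 6 a_3 + a_1 = 0  ->  6 a_3 = -a_1 = -2  ->  a_3 = -1/3
  x^2: 12 a_4 - 6 a_2 = 0  ->  12 a_4 = 6 a_2 = 24  ->  a_4 = 2
  x^3: 20 a_5 - 17 a_3 = 0  ->  20 a_5 = 17 a_3 = -17/3  ->  a_5 = -17/60
Truncated series: y(x) = -2 + 2 x + 4 x^2 - (1/3) x^3 + 2 x^4 - (17/60) x^5 + O(x^6).

a_0 = -2; a_1 = 2; a_2 = 4; a_3 = -1/3; a_4 = 2; a_5 = -17/60


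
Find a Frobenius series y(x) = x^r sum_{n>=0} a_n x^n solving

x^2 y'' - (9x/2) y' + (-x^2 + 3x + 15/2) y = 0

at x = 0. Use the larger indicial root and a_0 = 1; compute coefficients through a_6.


Write in Frobenius form y'' + (p(x)/x) y' + (q(x)/x^2) y = 0:
  p(x) = -9/2,  q(x) = -x^2 + 3x + 15/2.
Indicial equation: r(r-1) + (-9/2) r + (15/2) = 0 -> roots r_1 = 3, r_2 = 5/2.
Take r = r_1 = 3. Let y(x) = x^r sum_{n>=0} a_n x^n with a_0 = 1.
Substitute y = x^r sum a_n x^n and match x^{r+n}. The recurrence is
  D(n) a_n + 3 a_{n-1} - 1 a_{n-2} = 0,  where D(n) = (r+n)(r+n-1) + (-9/2)(r+n) + (15/2).
  a_n = [-3 a_{n-1} + 1 a_{n-2}] / D(n).
Since the indicial polynomial factors as (r - r_1)(r - r_2), D(n) = (r_1 + n - r_1)(r_1 + n - r_2) = n(n + 1/2).
Evaluating step by step (a_0 = 1):
  n = 1: D(1) = 1(1 + 1/2) = 3/2; numerator = -3(1) = -3; a_1 = (-3)/(3/2) = -2
  n = 2: D(2) = 2(2 + 1/2) = 5; numerator = -3(-2) + 1(1) = 7; a_2 = (7)/(5) = 7/5
  n = 3: D(3) = 3(3 + 1/2) = 21/2; numerator = -3(7/5) + 1(-2) = -31/5; a_3 = (-31/5)/(21/2) = -62/105
  n = 4: D(4) = 4(4 + 1/2) = 18; numerator = -3(-62/105) + 1(7/5) = 111/35; a_4 = (111/35)/(18) = 37/210
  n = 5: D(5) = 5(5 + 1/2) = 55/2; numerator = -3(37/210) + 1(-62/105) = -47/42; a_5 = (-47/42)/(55/2) = -47/1155
  n = 6: D(6) = 6(6 + 1/2) = 39; numerator = -3(-47/1155) + 1(37/210) = 689/2310; a_6 = (689/2310)/(39) = 53/6930

r = 3; a_0 = 1; a_1 = -2; a_2 = 7/5; a_3 = -62/105; a_4 = 37/210; a_5 = -47/1155; a_6 = 53/6930


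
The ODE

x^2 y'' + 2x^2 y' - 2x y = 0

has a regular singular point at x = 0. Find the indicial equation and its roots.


Divide by x^2 to reach normal form y'' + P_1(x) y' + P_2(x) y = 0 with P_1(x) = 2 and P_2(x) = -2/x.
x = 0 is a singular point because the y-coefficient -2/x has a pole at x = 0.
It is a regular singular point because x P_1(x) = p(x) = 2x and x^2 P_2(x) = q(x) = -2x are polynomials, hence analytic at x = 0.
p(0) = 0,  q(0) = 0.
Indicial equation: r(r-1) + p(0) r + q(0) = 0, i.e. r^2 + (p(0) - 1) r + q(0) = 0, i.e. r^2 - 1 r = 0.
Discriminant: (-1)^2 - 4(0) = 1, so r = (1 ± 1)/2.
Solving: r_1 = 1, r_2 = 0.

indicial: r^2 - 1 r = 0; roots r_1 = 1, r_2 = 0


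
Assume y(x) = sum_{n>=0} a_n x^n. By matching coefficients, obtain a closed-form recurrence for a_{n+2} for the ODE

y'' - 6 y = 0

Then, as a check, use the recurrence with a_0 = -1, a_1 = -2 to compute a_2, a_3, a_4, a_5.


Substitute y = sum_n a_n x^n into y'' + (const) y = 0.
y''(x) = sum_{n>=0} (n+2)(n+1) a_{n+2} x^n.
The ODE becomes sum_n [(n+2)(n+1) a_{n+2} - 6 a_n] x^n = 0.
Setting each coefficient to zero gives the recurrence:
  (n+2)(n+1) a_{n+2} - 6 a_n = 0,
  a_{n+2} = 6 / ((n+1)(n+2)) a_n.

Check with a_0 = -1, a_1 = -2 (apply the recurrence for n = 0, 1, 2, 3): a_0 = -1, a_1 = -2, a_2 = -3, a_3 = -2, a_4 = -3/2, a_5 = -3/5.

a_{n+2} = 6/((n+1)(n+2)) * a_n; check: a_0 = -1, a_1 = -2, a_2 = -3, a_3 = -2, a_4 = -3/2, a_5 = -3/5


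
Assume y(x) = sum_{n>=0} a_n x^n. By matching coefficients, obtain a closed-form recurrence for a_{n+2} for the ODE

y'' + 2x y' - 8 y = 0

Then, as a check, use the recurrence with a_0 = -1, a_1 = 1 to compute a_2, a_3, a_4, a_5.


Substitute y = sum_n a_n x^n.
y''(x) has coefficient (n+2)(n+1) a_{n+2} at x^n;
2 x y'(x) has coefficient 2 n a_n at x^n (shift);
-8 y(x) has coefficient -8 a_n at x^n.
Matching x^n: (n+2)(n+1) a_{n+2} + (2n - 8) a_n = 0.
Thus a_{n+2} = (-2n + 8) / ((n+1)(n+2)) * a_n.

Check with a_0 = -1, a_1 = 1 (apply the recurrence for n = 0, 1, 2, 3): a_0 = -1, a_1 = 1, a_2 = -4, a_3 = 1, a_4 = -4/3, a_5 = 1/10.

a_(n+2) = (-2n + 8) / ((n+1)(n+2)) * a_n; check: a_0 = -1, a_1 = 1, a_2 = -4, a_3 = 1, a_4 = -4/3, a_5 = 1/10


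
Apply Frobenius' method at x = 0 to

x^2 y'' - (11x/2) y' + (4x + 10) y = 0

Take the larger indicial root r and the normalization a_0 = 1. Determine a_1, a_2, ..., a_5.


Write in Frobenius form y'' + (p(x)/x) y' + (q(x)/x^2) y = 0:
  p(x) = -11/2,  q(x) = 4x + 10.
Indicial equation: r(r-1) + (-11/2) r + (10) = 0 -> roots r_1 = 4, r_2 = 5/2.
Take r = r_1 = 4. Let y(x) = x^r sum_{n>=0} a_n x^n with a_0 = 1.
Substitute y = x^r sum a_n x^n and match x^{r+n}. The recurrence is
  D(n) a_n + 4 a_{n-1} = 0,  where D(n) = (r+n)(r+n-1) + (-11/2)(r+n) + (10).
  a_n = -4 / D(n) * a_{n-1}.
Since the indicial polynomial factors as (r - r_1)(r - r_2), D(n) = (r_1 + n - r_1)(r_1 + n - r_2) = n(n + 3/2).
Evaluating step by step (a_0 = 1):
  n = 1: D(1) = 1(1 + 3/2) = 5/2; numerator = -4(1) = -4; a_1 = (-4)/(5/2) = -8/5
  n = 2: D(2) = 2(2 + 3/2) = 7; numerator = -4(-8/5) = 32/5; a_2 = (32/5)/(7) = 32/35
  n = 3: D(3) = 3(3 + 3/2) = 27/2; numerator = -4(32/35) = -128/35; a_3 = (-128/35)/(27/2) = -256/945
  n = 4: D(4) = 4(4 + 3/2) = 22; numerator = -4(-256/945) = 1024/945; a_4 = (1024/945)/(22) = 512/10395
  n = 5: D(5) = 5(5 + 3/2) = 65/2; numerator = -4(512/10395) = -2048/10395; a_5 = (-2048/10395)/(65/2) = -4096/675675

r = 4; a_0 = 1; a_1 = -8/5; a_2 = 32/35; a_3 = -256/945; a_4 = 512/10395; a_5 = -4096/675675


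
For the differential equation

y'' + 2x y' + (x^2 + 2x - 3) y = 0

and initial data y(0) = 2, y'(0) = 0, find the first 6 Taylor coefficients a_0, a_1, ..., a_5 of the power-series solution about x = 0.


Ansatz: y(x) = sum_{n>=0} a_n x^n, so y'(x) = sum_{n>=1} n a_n x^(n-1) and y''(x) = sum_{n>=2} n(n-1) a_n x^(n-2).
Substitute into P(x) y'' + Q(x) y' + R(x) y = 0 with P(x) = 1, Q(x) = 2x, R(x) = x^2 + 2x - 3, and match powers of x.
Initial conditions: a_0 = 2, a_1 = 0.
Setting the coefficient of each power of x to zero and solving order by order (substituting the coefficients already found):
  x^0: 2 a_2 - 3 a_0 = 0  ->  2 a_2 = 3 a_0 = 6  ->  a_2 = 3
  x^1: 6 a_3 - a_1 + 2 a_0 = 0  ->  6 a_3 = a_1 - 2 a_0 = -4  ->  a_3 = -2/3
  x^2: 12 a_4 + a_2 + 2 a_1 + a_0 = 0  ->  12 a_4 = -a_2 - 2 a_1 - a_0 = -5  ->  a_4 = -5/12
  x^3: 20 a_5 + 3 a_3 + 2 a_2 + a_1 = 0  ->  20 a_5 = -3 a_3 - 2 a_2 - a_1 = -4  ->  a_5 = -1/5
Truncated series: y(x) = 2 + 3 x^2 - (2/3) x^3 - (5/12) x^4 - (1/5) x^5 + O(x^6).

a_0 = 2; a_1 = 0; a_2 = 3; a_3 = -2/3; a_4 = -5/12; a_5 = -1/5


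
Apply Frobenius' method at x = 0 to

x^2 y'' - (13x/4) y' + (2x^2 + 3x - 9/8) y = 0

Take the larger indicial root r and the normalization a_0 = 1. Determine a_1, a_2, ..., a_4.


Write in Frobenius form y'' + (p(x)/x) y' + (q(x)/x^2) y = 0:
  p(x) = -13/4,  q(x) = 2x^2 + 3x - 9/8.
Indicial equation: r(r-1) + (-13/4) r + (-9/8) = 0 -> roots r_1 = 9/2, r_2 = -1/4.
Take r = r_1 = 9/2. Let y(x) = x^r sum_{n>=0} a_n x^n with a_0 = 1.
Substitute y = x^r sum a_n x^n and match x^{r+n}. The recurrence is
  D(n) a_n + 3 a_{n-1} + 2 a_{n-2} = 0,  where D(n) = (r+n)(r+n-1) + (-13/4)(r+n) + (-9/8).
  a_n = [-3 a_{n-1} - 2 a_{n-2}] / D(n).
Since the indicial polynomial factors as (r - r_1)(r - r_2), D(n) = (r_1 + n - r_1)(r_1 + n - r_2) = n(n + 19/4).
Evaluating step by step (a_0 = 1):
  n = 1: D(1) = 1(1 + 19/4) = 23/4; numerator = -3(1) = -3; a_1 = (-3)/(23/4) = -12/23
  n = 2: D(2) = 2(2 + 19/4) = 27/2; numerator = -3(-12/23) - 2(1) = -10/23; a_2 = (-10/23)/(27/2) = -20/621
  n = 3: D(3) = 3(3 + 19/4) = 93/4; numerator = -3(-20/621) - 2(-12/23) = 236/207; a_3 = (236/207)/(93/4) = 944/19251
  n = 4: D(4) = 4(4 + 19/4) = 35; numerator = -3(944/19251) - 2(-20/621) = -1592/19251; a_4 = (-1592/19251)/(35) = -1592/673785

r = 9/2; a_0 = 1; a_1 = -12/23; a_2 = -20/621; a_3 = 944/19251; a_4 = -1592/673785
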